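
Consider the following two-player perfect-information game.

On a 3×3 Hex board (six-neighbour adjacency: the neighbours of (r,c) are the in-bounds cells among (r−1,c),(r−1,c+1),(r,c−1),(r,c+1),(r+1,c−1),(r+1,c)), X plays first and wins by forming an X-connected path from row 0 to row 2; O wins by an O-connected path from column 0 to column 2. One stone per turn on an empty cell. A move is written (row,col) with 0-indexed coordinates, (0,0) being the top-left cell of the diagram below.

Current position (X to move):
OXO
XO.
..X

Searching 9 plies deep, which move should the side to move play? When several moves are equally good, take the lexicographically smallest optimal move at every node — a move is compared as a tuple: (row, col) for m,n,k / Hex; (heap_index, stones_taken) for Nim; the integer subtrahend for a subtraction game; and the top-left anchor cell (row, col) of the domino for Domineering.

X's best at [OXO/XO./..X]: (2,0)

[OXO/XO./..X] X move#1: (1,2):-1/OXO/XOX/..X, (2,0):+1/OXO/XO./X.X*, (2,1):-1/OXO/XO./.XX
[OXO/XO./X.X] end (terminal -1, O#2); searched OXO/XO./..X to 9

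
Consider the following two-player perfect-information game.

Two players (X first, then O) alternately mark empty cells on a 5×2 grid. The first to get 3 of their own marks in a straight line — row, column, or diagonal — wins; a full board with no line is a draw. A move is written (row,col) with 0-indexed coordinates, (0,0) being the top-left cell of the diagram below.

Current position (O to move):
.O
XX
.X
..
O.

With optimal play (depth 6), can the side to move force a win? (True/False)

[.O/XX/.X/../O.] O move#1: (0,0):-1/OO/XX/.X/../O.*, (2,0):-1/.O/XX/OX/../O., (3,0):-1/.O/XX/.X/O./O., (3,1):-1/.O/XX/.X/.O/O., (4,1):-1/.O/XX/.X/../OO
[OO/XX/.X/../O.] X move#2: (2,0):+1/OO/XX/XX/../O.*, (3,0):+1/OO/XX/.X/X./O., (3,1):+1/OO/XX/.X/.X/O., (4,1):+0/OO/XX/.X/../OX
[OO/XX/XX/../O.] O move#3: (3,0):-1/OO/XX/XX/O./O.*, (3,1):-1/OO/XX/XX/.O/O., (4,1):-1/OO/XX/XX/../OO
[OO/XX/XX/O./O.] X move#4: (3,1):+1/OO/XX/XX/OX/O.*, (4,1):+0/OO/XX/XX/O./OX
[OO/XX/XX/OX/O.] end (terminal -1, O#5); searched .O/XX/.X/../O. to 6

O winning at [.O/XX/.X/../O.]: False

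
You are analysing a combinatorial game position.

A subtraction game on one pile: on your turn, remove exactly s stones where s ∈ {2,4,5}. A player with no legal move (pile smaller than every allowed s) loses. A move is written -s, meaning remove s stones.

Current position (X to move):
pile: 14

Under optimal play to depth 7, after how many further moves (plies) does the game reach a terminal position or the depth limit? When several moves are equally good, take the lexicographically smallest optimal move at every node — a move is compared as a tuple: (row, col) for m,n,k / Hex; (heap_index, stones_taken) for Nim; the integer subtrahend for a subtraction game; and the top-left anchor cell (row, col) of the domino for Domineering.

p1 X@[14]: -2[12]-1* -4[10]-1 -5[9]-1
p2 O@[12]: -2[10]-1 -4[8]+1* -5[7]+1
p3 X@[8]: -2[6]-1* -4[4]-1 -5[3]-1
p4 O@[6]: -2[4]-1 -4[2]-1 -5[1]+1*
p5 X@[1] terminal -1; root [14] d7

PV length from [14]: 4 plies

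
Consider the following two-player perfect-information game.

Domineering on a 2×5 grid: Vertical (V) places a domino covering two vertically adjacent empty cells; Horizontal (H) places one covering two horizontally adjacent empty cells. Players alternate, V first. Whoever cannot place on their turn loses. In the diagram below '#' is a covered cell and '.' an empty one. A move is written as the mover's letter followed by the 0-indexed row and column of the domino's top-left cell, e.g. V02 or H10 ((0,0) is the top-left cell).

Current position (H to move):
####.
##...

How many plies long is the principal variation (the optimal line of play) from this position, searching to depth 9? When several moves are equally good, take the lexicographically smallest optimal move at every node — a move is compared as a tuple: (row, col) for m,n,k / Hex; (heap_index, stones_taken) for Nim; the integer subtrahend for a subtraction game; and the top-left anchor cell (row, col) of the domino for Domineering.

p1 H@[####./##...]: H12[####./####.]-1 H13[####./##.##]+1*
p2 V@[####./##.##] terminal -1; root [####./##...] d9

PV length from [####./##...]: 1 ply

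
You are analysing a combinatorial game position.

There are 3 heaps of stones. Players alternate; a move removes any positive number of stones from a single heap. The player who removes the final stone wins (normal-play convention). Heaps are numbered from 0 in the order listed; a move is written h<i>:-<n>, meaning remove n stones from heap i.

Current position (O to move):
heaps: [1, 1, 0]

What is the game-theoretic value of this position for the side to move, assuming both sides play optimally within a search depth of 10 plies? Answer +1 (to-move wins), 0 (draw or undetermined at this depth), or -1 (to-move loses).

[(1,1,0)] O move#1: h0:-1:-1/(0,1,0)*, h1:-1:-1/(1,0,0)
[(0,1,0)] X move#2: h1:-1:+1/(0,0,0)*
[(0,0,0)] end (terminal -1, O#3); searched (1,1,0) to 10

value((1,1,0), O) = -1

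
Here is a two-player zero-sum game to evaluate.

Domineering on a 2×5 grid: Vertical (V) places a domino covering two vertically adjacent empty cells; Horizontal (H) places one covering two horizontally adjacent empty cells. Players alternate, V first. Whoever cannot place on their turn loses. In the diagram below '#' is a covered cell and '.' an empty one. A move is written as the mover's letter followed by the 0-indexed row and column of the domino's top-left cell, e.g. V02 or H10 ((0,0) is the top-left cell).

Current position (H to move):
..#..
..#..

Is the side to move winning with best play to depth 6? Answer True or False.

H winning at [..#../..#..]: False

p1 H@[..#../..#..]: H00[###../..#..]-1* H03[..###/..#..]-1 H10[..#../###..]-1 H13[..#../..###]-1
p2 V@[###../..#..]: V03[####./..##.]+1* V04[###.#/..#.#]+1
p3 H@[####./..##.]: H10[####./####.]-1*
p4 V@[####./####.]: V04[#####/#####]+1*
p5 H@[#####/#####] terminal -1; root [..#../..#..] d6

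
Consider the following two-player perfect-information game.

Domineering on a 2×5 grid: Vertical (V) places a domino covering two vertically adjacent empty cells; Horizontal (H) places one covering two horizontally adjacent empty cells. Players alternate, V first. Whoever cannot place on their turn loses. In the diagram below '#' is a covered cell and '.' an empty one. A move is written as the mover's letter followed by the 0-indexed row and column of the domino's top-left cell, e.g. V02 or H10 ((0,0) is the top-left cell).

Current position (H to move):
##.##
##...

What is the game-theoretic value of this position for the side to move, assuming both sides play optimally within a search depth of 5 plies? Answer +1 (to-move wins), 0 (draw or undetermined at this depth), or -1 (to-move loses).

p1 H@[##.##/##...]: H12[##.##/####.]+1* H13[##.##/##.##]-1
p2 V@[##.##/####.] terminal -1; root [##.##/##...] d5

value(##.##/##..., H) = +1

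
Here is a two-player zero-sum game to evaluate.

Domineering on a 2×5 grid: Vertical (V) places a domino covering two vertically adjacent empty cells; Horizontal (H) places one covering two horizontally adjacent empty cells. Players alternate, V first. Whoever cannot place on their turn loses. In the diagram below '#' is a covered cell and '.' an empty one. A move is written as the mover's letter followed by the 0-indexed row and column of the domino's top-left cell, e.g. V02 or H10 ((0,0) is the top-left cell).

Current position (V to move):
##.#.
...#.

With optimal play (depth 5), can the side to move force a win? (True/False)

V winning at [##.#./...#.]: True

ply 1, V at ##.#./...#. | V02=+1→####./..##.*; V04=-1→##.##/...##
ply 2, H at ####./..##. | H10=-1→####./####.*
ply 3, V at ####./####. | V04=+1→#####/#####*
ply 4: #####/##### is terminal -1 (H); from ##.#./...#. depth 5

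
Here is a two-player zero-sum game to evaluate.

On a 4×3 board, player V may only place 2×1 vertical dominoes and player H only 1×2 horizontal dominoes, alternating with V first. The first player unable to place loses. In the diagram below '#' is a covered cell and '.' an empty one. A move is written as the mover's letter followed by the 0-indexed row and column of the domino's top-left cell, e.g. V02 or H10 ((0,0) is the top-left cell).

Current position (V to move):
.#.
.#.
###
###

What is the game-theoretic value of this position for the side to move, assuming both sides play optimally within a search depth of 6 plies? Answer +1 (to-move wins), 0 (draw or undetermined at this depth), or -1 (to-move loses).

value(.#./.#./###/###, V) = +1

p1 V@[.#./.#./###/###]: V00[##./##./###/###]+1* V02[.##/.##/###/###]+1
p2 H@[##./##./###/###] terminal -1; root [.#./.#./###/###] d6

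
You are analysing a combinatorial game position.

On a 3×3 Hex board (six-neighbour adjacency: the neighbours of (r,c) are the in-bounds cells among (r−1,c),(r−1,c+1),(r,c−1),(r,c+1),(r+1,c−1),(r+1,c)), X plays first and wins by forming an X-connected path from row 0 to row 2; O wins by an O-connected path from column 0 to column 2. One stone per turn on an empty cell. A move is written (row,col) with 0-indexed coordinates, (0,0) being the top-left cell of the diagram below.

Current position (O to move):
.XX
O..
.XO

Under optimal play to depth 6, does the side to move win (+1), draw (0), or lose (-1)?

value(.XX/O../.XO, O) = -1

[.XX/O../.XO] O move#1: (0,0):-1/OXX/O../.XO*, (1,1):-1/.XX/OO./.XO, (1,2):-1/.XX/O.O/.XO, (2,0):-1/.XX/O../OXO
[OXX/O../.XO] X move#2: (1,1):+1/OXX/OX./.XO*, (1,2):+1/OXX/O.X/.XO, (2,0):+1/OXX/O../XXO
[OXX/OX./.XO] end (terminal -1, O#3); searched .XX/O../.XO to 6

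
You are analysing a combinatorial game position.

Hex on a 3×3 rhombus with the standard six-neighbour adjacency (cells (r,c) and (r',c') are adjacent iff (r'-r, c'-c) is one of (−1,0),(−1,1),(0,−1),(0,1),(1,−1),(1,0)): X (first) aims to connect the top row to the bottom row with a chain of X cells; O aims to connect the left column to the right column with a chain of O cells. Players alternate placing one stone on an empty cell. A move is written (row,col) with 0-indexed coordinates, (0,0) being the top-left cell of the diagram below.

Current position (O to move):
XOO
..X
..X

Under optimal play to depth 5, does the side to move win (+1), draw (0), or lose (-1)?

p1 O@[XOO/..X/..X]: (1,0)[XOO/O.X/..X]+1* (1,1)[XOO/.OX/..X]+1 (2,0)[XOO/..X/O.X]+1 (2,1)[XOO/..X/.OX]-1
p2 X@[XOO/O.X/..X] terminal -1; root [XOO/..X/..X] d5

value(XOO/..X/..X, O) = +1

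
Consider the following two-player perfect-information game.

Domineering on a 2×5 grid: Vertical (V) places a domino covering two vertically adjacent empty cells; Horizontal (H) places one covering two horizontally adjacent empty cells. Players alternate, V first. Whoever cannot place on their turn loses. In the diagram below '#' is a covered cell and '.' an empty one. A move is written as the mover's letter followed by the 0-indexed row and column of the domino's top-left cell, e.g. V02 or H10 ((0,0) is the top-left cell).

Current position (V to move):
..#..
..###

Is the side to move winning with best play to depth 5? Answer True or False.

V winning at [..#../..###]: True

[..#../..###] V move#1: V00:+1/#.#../#.###*, V01:+1/.##../.####
[#.#../#.###] H move#2: H03:-1/#.###/#.###*
[#.###/#.###] V move#3: V01:+1/#####/#####*
[#####/#####] end (terminal -1, H#4); searched ..#../..### to 5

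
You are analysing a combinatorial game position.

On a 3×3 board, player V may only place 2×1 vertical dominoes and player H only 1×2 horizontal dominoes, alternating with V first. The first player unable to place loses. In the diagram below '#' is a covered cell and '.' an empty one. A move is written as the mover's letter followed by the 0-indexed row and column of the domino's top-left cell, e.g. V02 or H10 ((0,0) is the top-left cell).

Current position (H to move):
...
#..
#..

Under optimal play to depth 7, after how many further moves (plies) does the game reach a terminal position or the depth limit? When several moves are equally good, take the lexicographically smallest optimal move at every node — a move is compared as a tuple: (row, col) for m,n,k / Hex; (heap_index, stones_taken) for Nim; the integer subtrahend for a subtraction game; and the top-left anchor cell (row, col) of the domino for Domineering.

[.../#../#..] H move#1: H00:-1/##./#../#.., H01:-1/.##/#../#.., H11:+1/.../###/#..*, H21:-1/.../#../###
[.../###/#..] end (terminal -1, V#2); searched .../#../#.. to 7

PV length from [.../#../#..]: 1 ply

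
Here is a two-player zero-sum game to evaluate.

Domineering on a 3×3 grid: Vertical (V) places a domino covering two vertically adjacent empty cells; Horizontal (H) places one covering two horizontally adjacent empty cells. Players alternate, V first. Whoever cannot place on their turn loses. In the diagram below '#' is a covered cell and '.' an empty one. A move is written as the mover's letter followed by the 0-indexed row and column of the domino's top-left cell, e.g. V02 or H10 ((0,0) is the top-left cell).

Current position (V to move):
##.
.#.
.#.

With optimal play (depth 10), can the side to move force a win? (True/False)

V winning at [##./.#./.#.]: True

[##./.#./.#.] V move#1: V02:+1/###/.##/.#.*, V10:+1/##./##./##., V12:+1/##./.##/.##
[###/.##/.#.] end (terminal -1, H#2); searched ##./.#./.#. to 10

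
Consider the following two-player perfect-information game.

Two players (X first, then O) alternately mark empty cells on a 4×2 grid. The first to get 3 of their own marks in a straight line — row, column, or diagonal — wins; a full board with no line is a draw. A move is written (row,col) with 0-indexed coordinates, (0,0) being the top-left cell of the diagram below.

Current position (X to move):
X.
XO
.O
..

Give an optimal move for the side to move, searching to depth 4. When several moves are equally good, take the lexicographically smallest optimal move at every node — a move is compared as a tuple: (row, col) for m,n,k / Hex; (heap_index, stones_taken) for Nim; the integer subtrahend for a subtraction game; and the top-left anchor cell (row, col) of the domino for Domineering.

p1 X@[X./XO/.O/..]: (0,1)[XX/XO/.O/..]-1 (2,0)[X./XO/XO/..]+1* (3,0)[X./XO/.O/X.]-1 (3,1)[X./XO/.O/.X]-1
p2 O@[X./XO/XO/..] terminal -1; root [X./XO/.O/..] d4

X's best at [X./XO/.O/..]: (2,0)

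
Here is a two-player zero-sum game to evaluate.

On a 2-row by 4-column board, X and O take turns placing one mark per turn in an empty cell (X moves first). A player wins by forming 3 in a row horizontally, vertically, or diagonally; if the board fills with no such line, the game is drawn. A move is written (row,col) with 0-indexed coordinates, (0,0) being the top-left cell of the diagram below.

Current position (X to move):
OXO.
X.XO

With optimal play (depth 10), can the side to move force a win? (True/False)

X winning at [OXO./X.XO]: True

ply 1, X at OXO./X.XO | (0,3)=+0→OXOX/X.XO; (1,1)=+1→OXO./XXXO*
ply 2: OXO./XXXO is terminal -1 (O); from OXO./X.XO depth 10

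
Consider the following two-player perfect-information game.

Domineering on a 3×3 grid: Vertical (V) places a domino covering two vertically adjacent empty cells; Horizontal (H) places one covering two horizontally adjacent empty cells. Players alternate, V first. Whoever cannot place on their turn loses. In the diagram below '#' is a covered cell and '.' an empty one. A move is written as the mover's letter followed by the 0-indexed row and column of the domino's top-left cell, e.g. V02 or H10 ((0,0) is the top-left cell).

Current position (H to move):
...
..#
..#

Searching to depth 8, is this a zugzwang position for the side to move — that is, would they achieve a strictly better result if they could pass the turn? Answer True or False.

p1 H@[.../..#/..#]: H00[##./..#/..#]-1 H01[.##/..#/..#]-1 H10[.../###/..#]+1* H20[.../..#/###]-1
p2 V@[.../###/..#] terminal -1; root [.../..#/..#] d8
suppose H passes — search the same position with V to move:
pass> p1 V@[.../..#/..#]: V00[#../#.#/..#]+1* V01[.#./.##/..#]+1 V10[.../#.#/#.#]+1 V11[.../.##/.##]+1
pass> p2 H@[#../#.#/..#]: H01[###/#.#/..#]-1* H20[#../#.#/###]-1
pass> p3 V@[###/#.#/..#]: V11[###/###/.##]+1*
pass> p4 H@[###/###/.##] terminal -1; root [.../..#/..#] d8
for H: play +1, pass -1

zugzwang(.../..#/..#, H) = False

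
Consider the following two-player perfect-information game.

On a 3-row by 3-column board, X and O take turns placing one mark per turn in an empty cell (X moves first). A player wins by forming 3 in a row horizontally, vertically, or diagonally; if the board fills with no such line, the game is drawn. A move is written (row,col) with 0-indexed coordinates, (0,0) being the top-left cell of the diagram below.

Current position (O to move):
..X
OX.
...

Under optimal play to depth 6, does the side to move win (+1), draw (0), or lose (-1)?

value(..X/OX./..., O) = -1

ply 1, O at ..X/OX./... | (0,0)=-1→O.X/OX./...*; (0,1)=-1→.OX/OX./...; (1,2)=-1→..X/OXO/...; (2,0)=-1→..X/OX./O..; (2,1)=-1→..X/OX./.O.; (2,2)=-1→..X/OX./..O
ply 2, X at O.X/OX./... | (0,1)=-1→OXX/OX./...; (1,2)=-1→O.X/OXX/...; (2,0)=+1→O.X/OX./X..*; (2,1)=-1→O.X/OX./.X.; (2,2)=-1→O.X/OX./..X
ply 3: O.X/OX./X.. is terminal -1 (O); from ..X/OX./... depth 6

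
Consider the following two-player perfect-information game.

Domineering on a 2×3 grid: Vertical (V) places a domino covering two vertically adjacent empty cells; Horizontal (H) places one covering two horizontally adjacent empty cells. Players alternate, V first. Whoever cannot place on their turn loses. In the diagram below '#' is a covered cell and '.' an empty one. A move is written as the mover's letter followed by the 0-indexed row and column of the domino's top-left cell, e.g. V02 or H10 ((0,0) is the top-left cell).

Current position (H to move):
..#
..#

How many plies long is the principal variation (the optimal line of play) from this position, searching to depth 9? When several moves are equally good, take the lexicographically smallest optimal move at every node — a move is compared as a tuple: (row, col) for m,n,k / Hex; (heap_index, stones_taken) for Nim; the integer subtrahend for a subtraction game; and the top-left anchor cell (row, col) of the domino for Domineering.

PV length from [..#/..#]: 1 ply

[..#/..#] H move#1: H00:+1/###/..#*, H10:+1/..#/###
[###/..#] end (terminal -1, V#2); searched ..#/..# to 9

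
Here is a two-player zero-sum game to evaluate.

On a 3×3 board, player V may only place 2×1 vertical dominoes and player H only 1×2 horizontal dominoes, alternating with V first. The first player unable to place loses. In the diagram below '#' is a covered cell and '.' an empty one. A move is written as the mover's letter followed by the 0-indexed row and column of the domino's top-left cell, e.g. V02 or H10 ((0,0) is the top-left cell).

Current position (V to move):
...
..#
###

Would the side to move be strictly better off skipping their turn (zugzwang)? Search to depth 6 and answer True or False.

zugzwang(.../..#/###, V) = False

ply 1, V at .../..#/### | V00=-1→#../#.#/###; V01=+1→.#./.##/###*
ply 2: .#./.##/### is terminal -1 (H); from .../..#/### depth 6
suppose V passes — search the same position with H to move:
pass> ply 1, H at .../..#/### | H00=+1→##./..#/###*; H01=-1→.##/..#/###; H10=+1→.../###/###
pass> ply 2: ##./..#/### is terminal -1 (V); from .../..#/### depth 6
for V: play +1, pass -1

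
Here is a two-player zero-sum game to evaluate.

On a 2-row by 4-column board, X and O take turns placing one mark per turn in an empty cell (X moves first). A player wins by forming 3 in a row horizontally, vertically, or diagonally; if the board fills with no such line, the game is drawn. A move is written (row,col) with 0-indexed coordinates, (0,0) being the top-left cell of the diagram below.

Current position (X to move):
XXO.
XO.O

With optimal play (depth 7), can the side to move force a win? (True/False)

X winning at [XXO./XO.O]: False

ply 1, X at XXO./XO.O | (0,3)=-1→XXOX/XO.O; (1,2)=+0→XXO./XOXO*
ply 2, O at XXO./XOXO | (0,3)=+0→XXOO/XOXO*
ply 3: XXOO/XOXO is terminal +0 (X); from XXO./XO.O depth 7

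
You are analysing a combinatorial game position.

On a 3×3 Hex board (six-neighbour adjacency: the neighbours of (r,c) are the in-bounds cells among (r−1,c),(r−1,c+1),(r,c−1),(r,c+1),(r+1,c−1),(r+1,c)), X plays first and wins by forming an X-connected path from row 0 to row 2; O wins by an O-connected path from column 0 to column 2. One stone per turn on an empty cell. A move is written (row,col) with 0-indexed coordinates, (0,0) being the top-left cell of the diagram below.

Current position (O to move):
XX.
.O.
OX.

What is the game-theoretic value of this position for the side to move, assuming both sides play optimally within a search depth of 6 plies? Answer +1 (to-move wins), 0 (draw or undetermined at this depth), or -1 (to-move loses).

value(XX./.O./OX., O) = +1

[XX./.O./OX.] O move#1: (0,2):+1/XXO/.O./OX.*, (1,0):+1/XX./OO./OX., (1,2):+1/XX./.OO/OX., (2,2):+1/XX./.O./OXO
[XXO/.O./OX.] end (terminal -1, X#2); searched XX./.O./OX. to 6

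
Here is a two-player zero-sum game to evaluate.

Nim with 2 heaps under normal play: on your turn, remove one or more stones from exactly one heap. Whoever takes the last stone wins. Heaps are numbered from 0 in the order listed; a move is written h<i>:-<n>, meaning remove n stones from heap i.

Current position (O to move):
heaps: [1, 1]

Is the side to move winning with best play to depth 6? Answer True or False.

[(1,1)] O move#1: h0:-1:-1/(0,1)*, h1:-1:-1/(1,0)
[(0,1)] X move#2: h1:-1:+1/(0,0)*
[(0,0)] end (terminal -1, O#3); searched (1,1) to 6

O winning at [(1,1)]: False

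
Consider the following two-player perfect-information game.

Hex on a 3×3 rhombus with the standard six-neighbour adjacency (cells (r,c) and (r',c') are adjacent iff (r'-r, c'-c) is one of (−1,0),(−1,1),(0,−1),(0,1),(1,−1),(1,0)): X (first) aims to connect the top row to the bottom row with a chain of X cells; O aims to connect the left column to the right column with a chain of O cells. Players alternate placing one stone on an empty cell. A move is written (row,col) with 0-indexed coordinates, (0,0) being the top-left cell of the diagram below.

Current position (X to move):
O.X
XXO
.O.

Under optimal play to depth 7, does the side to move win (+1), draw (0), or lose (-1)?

value(O.X/XXO/.O., X) = +1

ply 1, X at O.X/XXO/.O. | (0,1)=-1→OXX/XXO/.O.; (2,0)=+1→O.X/XXO/XO.*; (2,2)=-1→O.X/XXO/.OX
ply 2: O.X/XXO/XO. is terminal -1 (O); from O.X/XXO/.O. depth 7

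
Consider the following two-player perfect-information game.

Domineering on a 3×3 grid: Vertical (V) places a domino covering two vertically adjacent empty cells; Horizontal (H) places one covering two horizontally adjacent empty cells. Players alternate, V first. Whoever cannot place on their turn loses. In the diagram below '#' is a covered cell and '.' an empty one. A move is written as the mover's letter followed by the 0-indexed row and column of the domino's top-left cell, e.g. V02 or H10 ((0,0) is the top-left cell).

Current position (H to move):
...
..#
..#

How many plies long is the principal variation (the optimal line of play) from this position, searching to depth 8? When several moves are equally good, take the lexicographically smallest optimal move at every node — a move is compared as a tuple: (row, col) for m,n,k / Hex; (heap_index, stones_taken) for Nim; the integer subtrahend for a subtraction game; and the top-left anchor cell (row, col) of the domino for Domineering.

p1 H@[.../..#/..#]: H00[##./..#/..#]-1 H01[.##/..#/..#]-1 H10[.../###/..#]+1* H20[.../..#/###]-1
p2 V@[.../###/..#] terminal -1; root [.../..#/..#] d8

PV length from [.../..#/..#]: 1 ply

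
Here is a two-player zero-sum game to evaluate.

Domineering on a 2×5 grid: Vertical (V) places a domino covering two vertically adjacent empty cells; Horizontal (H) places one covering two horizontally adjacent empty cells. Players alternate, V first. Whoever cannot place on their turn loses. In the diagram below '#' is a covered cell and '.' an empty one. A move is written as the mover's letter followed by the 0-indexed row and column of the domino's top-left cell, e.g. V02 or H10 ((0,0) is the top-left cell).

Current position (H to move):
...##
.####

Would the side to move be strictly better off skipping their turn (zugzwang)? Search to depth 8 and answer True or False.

zugzwang(...##/.####, H) = False

[...##/.####] H move#1: H00:+1/##.##/.####*, H01:-1/.####/.####
[##.##/.####] end (terminal -1, V#2); searched ...##/.#### to 8
if H skipped the turn, V would face:
~ [...##/.####] V move#1: V00:-1/#..##/#####*
~ [#..##/#####] H move#2: H01:+1/#####/#####*
~ [#####/#####] end (terminal -1, V#3); searched ...##/.#### to 8
compare (H): move=+1 vs pass=+1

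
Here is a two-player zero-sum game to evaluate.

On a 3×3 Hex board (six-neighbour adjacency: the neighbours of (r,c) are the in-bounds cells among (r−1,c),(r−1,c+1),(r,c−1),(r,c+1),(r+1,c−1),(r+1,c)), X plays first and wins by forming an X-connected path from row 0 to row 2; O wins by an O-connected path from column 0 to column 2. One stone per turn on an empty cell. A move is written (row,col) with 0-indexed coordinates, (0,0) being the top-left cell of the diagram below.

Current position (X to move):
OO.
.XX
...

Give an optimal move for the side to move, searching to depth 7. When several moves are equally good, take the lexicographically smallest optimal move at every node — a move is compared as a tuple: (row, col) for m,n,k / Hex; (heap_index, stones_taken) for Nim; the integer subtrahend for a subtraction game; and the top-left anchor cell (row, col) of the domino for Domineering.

ply 1, X at OO./.XX/... | (0,2)=+1→OOX/.XX/...*; (1,0)=-1→OO./XXX/...; (2,0)=-1→OO./.XX/X..; (2,1)=-1→OO./.XX/.X.; (2,2)=-1→OO./.XX/..X
ply 2, O at OOX/.XX/... | (1,0)=-1→OOX/OXX/...*; (2,0)=-1→OOX/.XX/O..; (2,1)=-1→OOX/.XX/.O.; (2,2)=-1→OOX/.XX/..O
ply 3, X at OOX/OXX/... | (2,0)=+1→OOX/OXX/X..*; (2,1)=+1→OOX/OXX/.X.; (2,2)=+1→OOX/OXX/..X
ply 4: OOX/OXX/X.. is terminal -1 (O); from OO./.XX/... depth 7

X's best at [OO./.XX/...]: (0,2)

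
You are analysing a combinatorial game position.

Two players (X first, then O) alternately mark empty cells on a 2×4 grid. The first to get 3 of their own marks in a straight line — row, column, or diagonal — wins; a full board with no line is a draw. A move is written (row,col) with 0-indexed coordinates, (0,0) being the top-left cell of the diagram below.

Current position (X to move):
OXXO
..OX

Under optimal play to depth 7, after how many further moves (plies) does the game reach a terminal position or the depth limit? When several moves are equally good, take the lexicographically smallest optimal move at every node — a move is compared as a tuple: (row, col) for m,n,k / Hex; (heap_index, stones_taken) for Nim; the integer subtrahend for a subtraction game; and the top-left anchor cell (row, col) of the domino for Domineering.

PV length from [OXXO/..OX]: 2 plies

p1 X@[OXXO/..OX]: (1,0)[OXXO/X.OX]+0* (1,1)[OXXO/.XOX]+0
p2 O@[OXXO/X.OX]: (1,1)[OXXO/XOOX]+0*
p3 X@[OXXO/XOOX] terminal +0; root [OXXO/..OX] d7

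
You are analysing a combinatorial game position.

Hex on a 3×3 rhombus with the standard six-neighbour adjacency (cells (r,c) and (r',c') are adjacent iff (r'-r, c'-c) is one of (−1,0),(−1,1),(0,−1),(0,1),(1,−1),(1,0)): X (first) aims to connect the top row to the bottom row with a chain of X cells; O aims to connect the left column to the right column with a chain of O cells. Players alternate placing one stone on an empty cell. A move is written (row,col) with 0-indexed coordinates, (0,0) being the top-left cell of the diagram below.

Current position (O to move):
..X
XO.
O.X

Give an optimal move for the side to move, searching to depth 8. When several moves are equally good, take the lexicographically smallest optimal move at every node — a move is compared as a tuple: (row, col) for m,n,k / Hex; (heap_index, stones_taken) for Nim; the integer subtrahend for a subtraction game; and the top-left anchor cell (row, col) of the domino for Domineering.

O's best at [..X/XO./O.X]: (1,2)

[..X/XO./O.X] O move#1: (0,0):-1/O.X/XO./O.X, (0,1):-1/.OX/XO./O.X, (1,2):+1/..X/XOO/O.X*, (2,1):-1/..X/XO./OOX
[..X/XOO/O.X] end (terminal -1, X#2); searched ..X/XO./O.X to 8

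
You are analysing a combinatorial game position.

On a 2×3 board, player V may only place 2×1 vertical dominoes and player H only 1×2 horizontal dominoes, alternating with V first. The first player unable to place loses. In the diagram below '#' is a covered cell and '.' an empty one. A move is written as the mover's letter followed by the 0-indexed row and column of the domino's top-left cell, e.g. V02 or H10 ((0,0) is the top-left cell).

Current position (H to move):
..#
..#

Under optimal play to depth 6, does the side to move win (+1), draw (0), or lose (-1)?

value(..#/..#, H) = +1

[..#/..#] H move#1: H00:+1/###/..#*, H10:+1/..#/###
[###/..#] end (terminal -1, V#2); searched ..#/..# to 6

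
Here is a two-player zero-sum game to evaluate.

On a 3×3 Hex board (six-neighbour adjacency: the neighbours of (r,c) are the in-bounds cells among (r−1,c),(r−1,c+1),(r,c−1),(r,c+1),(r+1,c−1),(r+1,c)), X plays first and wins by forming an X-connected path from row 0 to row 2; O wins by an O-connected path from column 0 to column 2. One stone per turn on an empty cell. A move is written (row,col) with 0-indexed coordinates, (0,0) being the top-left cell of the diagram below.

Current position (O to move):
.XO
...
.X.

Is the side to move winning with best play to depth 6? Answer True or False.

[.XO/.../.X.] O move#1: (0,0):-1/OXO/.../.X., (1,0):-1/.XO/O../.X., (1,1):+1/.XO/.O./.X.*, (1,2):-1/.XO/..O/.X., (2,0):-1/.XO/.../OX., (2,2):-1/.XO/.../.XO
[.XO/.O./.X.] X move#2: (0,0):-1/XXO/.O./.X.*, (1,0):-1/.XO/XO./.X., (1,2):-1/.XO/.OX/.X., (2,0):-1/.XO/.O./XX., (2,2):-1/.XO/.O./.XX
[XXO/.O./.X.] O move#3: (1,0):+1/XXO/OO./.X.*, (1,2):+1/XXO/.OO/.X., (2,0):+1/XXO/.O./OX., (2,2):+1/XXO/.O./.XO
[XXO/OO./.X.] end (terminal -1, X#4); searched .XO/.../.X. to 6

O winning at [.XO/.../.X.]: True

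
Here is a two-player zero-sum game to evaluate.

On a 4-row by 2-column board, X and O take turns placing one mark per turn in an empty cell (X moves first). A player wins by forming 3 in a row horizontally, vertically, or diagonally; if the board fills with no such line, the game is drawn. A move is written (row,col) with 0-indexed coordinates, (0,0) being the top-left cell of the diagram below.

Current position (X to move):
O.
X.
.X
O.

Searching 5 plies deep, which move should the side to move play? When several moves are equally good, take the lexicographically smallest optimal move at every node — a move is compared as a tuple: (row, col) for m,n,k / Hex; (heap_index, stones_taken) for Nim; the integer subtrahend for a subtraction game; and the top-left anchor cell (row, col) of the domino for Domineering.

ply 1, X at O./X./.X/O. | (0,1)=+0→OX/X./.X/O.; (1,1)=+1→O./XX/.X/O.*; (2,0)=+0→O./X./XX/O.; (3,1)=+0→O./X./.X/OX
ply 2, O at O./XX/.X/O. | (0,1)=-1→OO/XX/.X/O.*; (2,0)=-1→O./XX/OX/O.; (3,1)=-1→O./XX/.X/OO
ply 3, X at OO/XX/.X/O. | (2,0)=+0→OO/XX/XX/O.; (3,1)=+1→OO/XX/.X/OX*
ply 4: OO/XX/.X/OX is terminal -1 (O); from O./X./.X/O. depth 5

X's best at [O./X./.X/O.]: (1,1)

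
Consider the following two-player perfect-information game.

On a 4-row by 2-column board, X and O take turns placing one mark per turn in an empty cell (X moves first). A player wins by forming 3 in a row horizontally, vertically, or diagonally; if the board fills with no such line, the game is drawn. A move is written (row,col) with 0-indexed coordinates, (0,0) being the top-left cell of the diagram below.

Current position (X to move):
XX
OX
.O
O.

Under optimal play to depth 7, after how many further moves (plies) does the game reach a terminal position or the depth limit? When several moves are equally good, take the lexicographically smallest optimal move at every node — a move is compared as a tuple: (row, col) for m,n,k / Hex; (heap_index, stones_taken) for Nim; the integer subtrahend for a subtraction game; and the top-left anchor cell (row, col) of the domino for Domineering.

p1 X@[XX/OX/.O/O.]: (2,0)[XX/OX/XO/O.]+0* (3,1)[XX/OX/.O/OX]-1
p2 O@[XX/OX/XO/O.]: (3,1)[XX/OX/XO/OO]+0*
p3 X@[XX/OX/XO/OO] terminal +0; root [XX/OX/.O/O.] d7

PV length from [XX/OX/.O/O.]: 2 plies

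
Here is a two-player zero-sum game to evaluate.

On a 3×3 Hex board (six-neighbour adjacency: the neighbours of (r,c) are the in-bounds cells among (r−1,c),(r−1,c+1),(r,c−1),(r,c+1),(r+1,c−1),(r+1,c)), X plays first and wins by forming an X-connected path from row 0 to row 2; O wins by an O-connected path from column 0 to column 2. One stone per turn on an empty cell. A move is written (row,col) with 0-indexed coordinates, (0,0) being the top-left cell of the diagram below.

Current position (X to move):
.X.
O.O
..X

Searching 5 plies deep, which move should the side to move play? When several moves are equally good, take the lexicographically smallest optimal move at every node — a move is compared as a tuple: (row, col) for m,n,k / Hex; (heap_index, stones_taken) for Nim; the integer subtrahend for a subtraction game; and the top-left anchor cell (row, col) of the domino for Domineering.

X's best at [.X./O.O/..X]: (1,1)

[.X./O.O/..X] X move#1: (0,0):-1/XX./O.O/..X, (0,2):-1/.XX/O.O/..X, (1,1):+1/.X./OXO/..X*, (2,0):-1/.X./O.O/X.X, (2,1):-1/.X./O.O/.XX
[.X./OXO/..X] O move#2: (0,0):-1/OX./OXO/..X*, (0,2):-1/.XO/OXO/..X, (2,0):-1/.X./OXO/O.X, (2,1):-1/.X./OXO/.OX
[OX./OXO/..X] X move#3: (0,2):+1/OXX/OXO/..X*, (2,0):+1/OX./OXO/X.X, (2,1):+1/OX./OXO/.XX
[OXX/OXO/..X] O move#4: (2,0):-1/OXX/OXO/O.X*, (2,1):-1/OXX/OXO/.OX
[OXX/OXO/O.X] X move#5: (2,1):+1/OXX/OXO/OXX*
[OXX/OXO/OXX] end (terminal -1, O#6); searched .X./O.O/..X to 5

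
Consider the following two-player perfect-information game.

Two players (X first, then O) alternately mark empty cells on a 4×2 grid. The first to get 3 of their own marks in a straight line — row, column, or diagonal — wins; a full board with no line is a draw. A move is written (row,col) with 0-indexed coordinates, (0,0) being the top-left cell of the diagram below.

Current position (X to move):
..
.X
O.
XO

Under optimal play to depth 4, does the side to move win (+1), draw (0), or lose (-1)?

p1 X@[../.X/O./XO]: (0,0)[X./.X/O./XO]+0* (0,1)[.X/.X/O./XO]+0 (1,0)[../XX/O./XO]+0 (2,1)[../.X/OX/XO]+0
p2 O@[X./.X/O./XO]: (0,1)[XO/.X/O./XO]+0* (1,0)[X./OX/O./XO]+0 (2,1)[X./.X/OO/XO]+0
p3 X@[XO/.X/O./XO]: (1,0)[XO/XX/O./XO]+0* (2,1)[XO/.X/OX/XO]+0
p4 O@[XO/XX/O./XO]: (2,1)[XO/XX/OO/XO]+0*
p5 X@[XO/XX/OO/XO] terminal +0; root [../.X/O./XO] d4

value(../.X/O./XO, X) = 0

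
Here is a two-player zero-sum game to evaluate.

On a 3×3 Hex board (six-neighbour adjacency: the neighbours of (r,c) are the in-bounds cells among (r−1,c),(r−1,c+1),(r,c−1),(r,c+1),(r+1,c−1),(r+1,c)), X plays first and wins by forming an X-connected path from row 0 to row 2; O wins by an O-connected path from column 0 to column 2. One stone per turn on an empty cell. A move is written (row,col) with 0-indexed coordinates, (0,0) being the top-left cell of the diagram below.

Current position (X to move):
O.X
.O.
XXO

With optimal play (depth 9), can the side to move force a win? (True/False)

[O.X/.O./XXO] X move#1: (0,1):+1/OXX/.O./XXO*, (1,0):+1/O.X/XO./XXO, (1,2):+1/O.X/.OX/XXO
[OXX/.O./XXO] O move#2: (1,0):-1/OXX/OO./XXO*, (1,2):-1/OXX/.OO/XXO
[OXX/OO./XXO] X move#3: (1,2):+1/OXX/OOX/XXO*
[OXX/OOX/XXO] end (terminal -1, O#4); searched O.X/.O./XXO to 9

X winning at [O.X/.O./XXO]: True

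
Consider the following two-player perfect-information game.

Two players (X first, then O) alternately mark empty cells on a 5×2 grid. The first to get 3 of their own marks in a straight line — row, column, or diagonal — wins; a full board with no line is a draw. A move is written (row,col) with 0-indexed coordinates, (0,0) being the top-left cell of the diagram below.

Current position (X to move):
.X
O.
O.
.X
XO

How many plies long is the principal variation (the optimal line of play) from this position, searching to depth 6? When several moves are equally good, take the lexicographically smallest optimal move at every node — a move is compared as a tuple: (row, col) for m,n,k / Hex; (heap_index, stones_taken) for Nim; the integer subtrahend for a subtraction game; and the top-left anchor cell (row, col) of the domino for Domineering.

p1 X@[.X/O./O./.X/XO]: (0,0)[XX/O./O./.X/XO]-1* (1,1)[.X/OX/O./.X/XO]-1 (2,1)[.X/O./OX/.X/XO]-1 (3,0)[.X/O./O./XX/XO]-1
p2 O@[XX/O./O./.X/XO]: (1,1)[XX/OO/O./.X/XO]+0 (2,1)[XX/O./OO/.X/XO]+0 (3,0)[XX/O./O./OX/XO]+1*
p3 X@[XX/O./O./OX/XO] terminal -1; root [.X/O./O./.X/XO] d6

PV length from [.X/O./O./.X/XO]: 2 plies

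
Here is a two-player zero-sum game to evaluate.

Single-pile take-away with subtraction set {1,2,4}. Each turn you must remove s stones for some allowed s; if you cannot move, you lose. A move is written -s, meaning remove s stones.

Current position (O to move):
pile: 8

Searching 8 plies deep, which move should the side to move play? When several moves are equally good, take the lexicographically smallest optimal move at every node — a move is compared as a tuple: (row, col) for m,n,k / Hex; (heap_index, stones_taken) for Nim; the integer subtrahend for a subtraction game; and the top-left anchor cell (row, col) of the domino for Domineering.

ply 1, O at 8 | -1=-1→7; -2=+1→6*; -4=-1→4
ply 2, X at 6 | -1=-1→5*; -2=-1→4; -4=-1→2
ply 3, O at 5 | -1=-1→4; -2=+1→3*; -4=-1→1
ply 4, X at 3 | -1=-1→2*; -2=-1→1
ply 5, O at 2 | -1=-1→1; -2=+1→0*
ply 6: 0 is terminal -1 (X); from 8 depth 8

O's best at [8]: -2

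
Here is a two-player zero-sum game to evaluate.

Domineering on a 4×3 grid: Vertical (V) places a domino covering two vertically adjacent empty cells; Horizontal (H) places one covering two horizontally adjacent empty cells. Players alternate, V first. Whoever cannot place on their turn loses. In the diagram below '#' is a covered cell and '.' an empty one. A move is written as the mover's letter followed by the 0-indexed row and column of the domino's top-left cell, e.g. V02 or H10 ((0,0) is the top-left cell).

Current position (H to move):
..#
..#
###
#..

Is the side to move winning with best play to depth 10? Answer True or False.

ply 1, H at ..#/..#/###/#.. | H00=+1→###/..#/###/#..*; H10=+1→..#/###/###/#..; H31=-1→..#/..#/###/###
ply 2: ###/..#/###/#.. is terminal -1 (V); from ..#/..#/###/#.. depth 10

H winning at [..#/..#/###/#..]: True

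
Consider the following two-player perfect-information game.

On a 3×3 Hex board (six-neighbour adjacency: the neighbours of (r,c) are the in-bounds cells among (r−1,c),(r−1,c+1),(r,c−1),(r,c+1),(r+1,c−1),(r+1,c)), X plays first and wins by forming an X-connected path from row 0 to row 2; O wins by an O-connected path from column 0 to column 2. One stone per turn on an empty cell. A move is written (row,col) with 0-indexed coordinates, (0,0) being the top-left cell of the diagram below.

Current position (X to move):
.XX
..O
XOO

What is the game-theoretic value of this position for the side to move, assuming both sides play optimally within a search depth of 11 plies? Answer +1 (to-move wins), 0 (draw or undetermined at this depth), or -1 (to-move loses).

ply 1, X at .XX/..O/XOO | (0,0)=+1→XXX/..O/XOO*; (1,0)=+1→.XX/X.O/XOO; (1,1)=+1→.XX/.XO/XOO
ply 2, O at XXX/..O/XOO | (1,0)=-1→XXX/O.O/XOO*; (1,1)=-1→XXX/.OO/XOO
ply 3, X at XXX/O.O/XOO | (1,1)=+1→XXX/OXO/XOO*
ply 4: XXX/OXO/XOO is terminal -1 (O); from .XX/..O/XOO depth 11

value(.XX/..O/XOO, X) = +1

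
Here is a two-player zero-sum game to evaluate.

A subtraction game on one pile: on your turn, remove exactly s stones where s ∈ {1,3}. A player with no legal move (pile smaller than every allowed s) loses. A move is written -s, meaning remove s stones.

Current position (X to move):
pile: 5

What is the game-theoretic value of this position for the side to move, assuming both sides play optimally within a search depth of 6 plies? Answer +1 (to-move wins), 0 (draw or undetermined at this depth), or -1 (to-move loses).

ply 1, X at 5 | -1=+1→4*; -3=+1→2
ply 2, O at 4 | -1=-1→3*; -3=-1→1
ply 3, X at 3 | -1=+1→2*; -3=+1→0
ply 4, O at 2 | -1=-1→1*
ply 5, X at 1 | -1=+1→0*
ply 6: 0 is terminal -1 (O); from 5 depth 6

value(5, X) = +1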